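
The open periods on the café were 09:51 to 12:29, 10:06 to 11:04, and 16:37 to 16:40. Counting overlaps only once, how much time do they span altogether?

Merged: 09:51–12:29, 16:37–16:40.
Lengths: 2 h 38 min + 3 min = 2 h 41 min.

2 h 41 min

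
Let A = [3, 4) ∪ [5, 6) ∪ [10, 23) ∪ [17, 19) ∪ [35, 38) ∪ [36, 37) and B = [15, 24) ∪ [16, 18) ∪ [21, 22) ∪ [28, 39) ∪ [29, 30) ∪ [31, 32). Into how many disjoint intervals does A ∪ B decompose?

Merge the first list: [3, 4), [5, 6), [10, 23), [35, 38).
Merge the second list: [15, 24), [28, 39).
A ∪ B = [3, 4), [5, 6), [10, 24), [28, 39).
That is 4 disjoint pieces.

4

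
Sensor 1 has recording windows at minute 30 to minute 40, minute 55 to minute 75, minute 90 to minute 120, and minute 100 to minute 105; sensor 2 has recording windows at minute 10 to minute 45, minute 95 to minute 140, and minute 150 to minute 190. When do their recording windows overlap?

A, merged: minute 30 to minute 40, minute 55 to minute 75, minute 90 to minute 120.
minute 30 to minute 40 overlaps B on minute 30 to minute 40.
minute 55 to minute 75 falls entirely outside B.
minute 90 to minute 120 overlaps B on minute 95 to minute 120.

minute 30 to minute 40, minute 95 to minute 120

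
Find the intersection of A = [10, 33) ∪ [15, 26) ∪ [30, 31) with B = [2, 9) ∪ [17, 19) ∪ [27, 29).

A, merged: [10, 33).
[10, 33) ∩ B → [17, 19), [27, 29).

[17, 19) ∪ [27, 29)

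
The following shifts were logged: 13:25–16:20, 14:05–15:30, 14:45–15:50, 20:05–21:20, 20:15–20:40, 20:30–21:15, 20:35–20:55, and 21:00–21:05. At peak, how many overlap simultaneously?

4

Sweep endpoints in order; track running count of active intervals.
Peak of 4 reached at 20:35.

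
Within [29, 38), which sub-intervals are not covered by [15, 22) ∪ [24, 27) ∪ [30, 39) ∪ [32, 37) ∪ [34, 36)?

[29, 30)

After merging, the occupied span is [15, 22), [24, 27), [30, 39).
Gaps within [29, 38): [29, 30).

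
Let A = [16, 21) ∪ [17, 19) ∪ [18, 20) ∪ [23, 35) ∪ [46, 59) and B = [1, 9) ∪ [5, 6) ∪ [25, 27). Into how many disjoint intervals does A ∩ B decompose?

1

A, merged: [16, 21), [23, 35), [46, 59).
B, merged: [1, 9), [25, 27).
A ∩ B = [25, 27).
That is 1 disjoint piece.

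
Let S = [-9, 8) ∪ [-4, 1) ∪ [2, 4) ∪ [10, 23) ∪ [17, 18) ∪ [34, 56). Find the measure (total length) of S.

Merged: [-9, 8), [10, 23), [34, 56).
Lengths: 17 + 13 + 22 = 52.

52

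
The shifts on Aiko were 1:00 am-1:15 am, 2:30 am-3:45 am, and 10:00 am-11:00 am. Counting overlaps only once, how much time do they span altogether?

2 h 30 min

Merged: 1:00 am-1:15 am, 2:30 am-3:45 am, 10:00 am-11:00 am.
Lengths: 15 min + 1 h 15 min + 1 h = 2 h 30 min.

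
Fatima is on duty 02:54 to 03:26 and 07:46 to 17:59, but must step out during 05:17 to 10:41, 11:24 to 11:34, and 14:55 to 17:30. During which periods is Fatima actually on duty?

02:54-03:26 is untouched.
07:46-17:59 with B removed leaves 10:41-11:24, 11:34-14:55, 17:30-17:59.

02:54-03:26, 10:41-11:24, 11:34-14:55, 17:30-17:59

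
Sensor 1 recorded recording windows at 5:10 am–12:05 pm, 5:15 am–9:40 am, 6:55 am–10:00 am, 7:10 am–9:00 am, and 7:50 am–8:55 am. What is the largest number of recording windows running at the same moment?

Walk the sorted start/end points keeping a running depth.
The depth first hits 5 at 7:50 am.

5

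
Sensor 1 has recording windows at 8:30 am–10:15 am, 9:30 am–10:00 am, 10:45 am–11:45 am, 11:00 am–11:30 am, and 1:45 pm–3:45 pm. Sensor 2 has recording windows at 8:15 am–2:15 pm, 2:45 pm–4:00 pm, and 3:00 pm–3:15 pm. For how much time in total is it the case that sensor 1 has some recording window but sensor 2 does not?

30 min

A, merged: 8:30 am-10:15 am, 10:45 am-11:45 am, 1:45 pm-3:45 pm.
B, merged: 8:15 am-2:15 pm, 2:45 pm-4:00 pm.
A \ B = 2:15 pm-2:45 pm.
Total: 30 min.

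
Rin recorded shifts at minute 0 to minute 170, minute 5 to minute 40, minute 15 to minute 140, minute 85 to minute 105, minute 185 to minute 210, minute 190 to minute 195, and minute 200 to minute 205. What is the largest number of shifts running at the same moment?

Sweep endpoints in order; track running count of active intervals.
Peak of 3 reached at minute 15.

3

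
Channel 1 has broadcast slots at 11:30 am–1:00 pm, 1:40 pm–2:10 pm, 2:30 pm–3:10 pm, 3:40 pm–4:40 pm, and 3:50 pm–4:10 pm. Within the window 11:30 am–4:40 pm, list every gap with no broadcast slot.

The merged coverage is 11:30 am-1:00 pm, 1:40 pm-2:10 pm, 2:30 pm-3:10 pm, 3:40 pm-4:40 pm.
Complement within 11:30 am-4:40 pm: 1:00 pm-1:40 pm, 2:10 pm-2:30 pm, 3:10 pm-3:40 pm.

1:00 pm-1:40 pm, 2:10 pm-2:30 pm, 3:10 pm-3:40 pm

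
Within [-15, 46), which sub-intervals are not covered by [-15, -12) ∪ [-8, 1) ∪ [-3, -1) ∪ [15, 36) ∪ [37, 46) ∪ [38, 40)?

The merged coverage is [-15, -12), [-8, 1), [15, 36), [37, 46).
Gaps within [-15, 46): [-12, -8), [1, 15), [36, 37).

[-12, -8) ∪ [1, 15) ∪ [36, 37)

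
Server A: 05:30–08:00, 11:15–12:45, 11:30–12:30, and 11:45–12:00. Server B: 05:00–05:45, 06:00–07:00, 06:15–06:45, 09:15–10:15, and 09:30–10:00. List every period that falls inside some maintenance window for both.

05:30–05:45, 06:00–07:00

A, merged: 05:30–08:00, 11:15–12:45.
B, merged: 05:00–05:45, 06:00–07:00, 09:15–10:15.
05:30–08:00 overlaps B on 05:30–05:45, 06:00–07:00.
11:15–12:45 falls entirely outside B.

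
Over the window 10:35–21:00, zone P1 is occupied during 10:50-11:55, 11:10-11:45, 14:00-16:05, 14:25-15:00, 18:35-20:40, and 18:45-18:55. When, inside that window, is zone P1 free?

10:35-10:50, 11:55-14:00, 16:05-18:35, 20:40-21:00

The merged coverage is 10:50-11:55, 14:00-16:05, 18:35-20:40.
Complement within 10:35-21:00: 10:35-10:50, 11:55-14:00, 16:05-18:35, 20:40-21:00.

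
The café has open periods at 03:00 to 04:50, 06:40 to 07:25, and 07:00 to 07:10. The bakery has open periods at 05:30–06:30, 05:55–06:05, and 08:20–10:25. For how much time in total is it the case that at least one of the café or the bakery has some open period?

5 h 40 min

First set merges to 03:00-04:50, 06:40-07:25.
Second set merges to 05:30-06:30, 08:20-10:25.
A ∪ B = 03:00-04:50, 05:30-06:30, 06:40-07:25, 08:20-10:25.
Total: 1 h 50 min + 1 h + 45 min + 2 h 5 min = 5 h 40 min.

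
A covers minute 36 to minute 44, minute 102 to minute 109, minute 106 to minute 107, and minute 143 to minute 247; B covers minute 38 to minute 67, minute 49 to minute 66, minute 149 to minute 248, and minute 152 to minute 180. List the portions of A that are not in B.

First set merges to minute 36 to minute 44, minute 102 to minute 109, minute 143 to minute 247.
Second set merges to minute 38 to minute 67, minute 149 to minute 248.
minute 36 to minute 44 \ B = minute 36 to minute 38.
minute 102 to minute 109: nothing removed.
minute 143 to minute 247 \ B = minute 143 to minute 149.

minute 36 to minute 38, minute 102 to minute 109, minute 143 to minute 149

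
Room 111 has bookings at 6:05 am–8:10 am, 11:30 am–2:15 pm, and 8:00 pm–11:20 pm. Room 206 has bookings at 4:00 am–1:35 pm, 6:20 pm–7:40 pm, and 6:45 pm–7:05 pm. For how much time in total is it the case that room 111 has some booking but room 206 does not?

Second set merges to 4:00 am–1:35 pm, 6:20 pm–7:40 pm.
A \ B = 1:35 pm–2:15 pm, 8:00 pm–11:20 pm.
Total: 40 min + 3 h 20 min = 4 h.

4 h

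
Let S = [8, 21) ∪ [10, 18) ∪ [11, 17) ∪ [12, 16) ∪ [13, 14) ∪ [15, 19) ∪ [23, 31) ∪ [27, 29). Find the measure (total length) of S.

21

Merged: [8, 21), [23, 31).
Lengths: 13 + 8 = 21.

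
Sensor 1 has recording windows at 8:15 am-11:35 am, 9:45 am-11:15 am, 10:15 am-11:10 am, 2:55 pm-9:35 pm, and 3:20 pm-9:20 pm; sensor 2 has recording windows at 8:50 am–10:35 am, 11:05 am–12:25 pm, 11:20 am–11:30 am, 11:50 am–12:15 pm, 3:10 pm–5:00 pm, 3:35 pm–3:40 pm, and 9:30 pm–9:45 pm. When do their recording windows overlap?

8:50 am–10:35 am, 11:05 am–11:35 am, 3:10 pm–5:00 pm, 9:30 pm–9:35 pm

First set merges to 8:15 am–11:35 am, 2:55 pm–9:35 pm.
Second set merges to 8:50 am–10:35 am, 11:05 am–12:25 pm, 3:10 pm–5:00 pm, 9:30 pm–9:45 pm.
8:15 am–11:35 am meets the second set on 8:50 am–10:35 am, 11:05 am–11:35 am.
2:55 pm–9:35 pm meets the second set on 3:10 pm–5:00 pm, 9:30 pm–9:35 pm.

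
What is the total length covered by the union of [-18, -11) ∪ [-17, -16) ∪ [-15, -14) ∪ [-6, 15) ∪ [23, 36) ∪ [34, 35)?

Merged: [-18, -11), [-6, 15), [23, 36).
Lengths: 7 + 21 + 13 = 41.

41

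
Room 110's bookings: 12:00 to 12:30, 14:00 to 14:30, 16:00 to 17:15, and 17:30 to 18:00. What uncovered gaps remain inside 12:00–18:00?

After merging, the occupied span is 12:00-12:30, 14:00-14:30, 16:00-17:15, 17:30-18:00.
Gaps within 12:00-18:00: 12:30-14:00, 14:30-16:00, 17:15-17:30.

12:30-14:00, 14:30-16:00, 17:15-17:30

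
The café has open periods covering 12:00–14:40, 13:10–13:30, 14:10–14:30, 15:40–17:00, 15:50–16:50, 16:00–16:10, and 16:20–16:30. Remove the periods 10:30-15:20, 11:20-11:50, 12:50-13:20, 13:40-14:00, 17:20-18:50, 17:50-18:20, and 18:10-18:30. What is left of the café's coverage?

15:40–17:00

Merge the first list: 12:00–14:40, 15:40–17:00.
Merge the second list: 10:30–15:20, 17:20–18:50.
12:00–14:40: fully covered by B → removed.
15:40–17:00: no B overlap → unchanged.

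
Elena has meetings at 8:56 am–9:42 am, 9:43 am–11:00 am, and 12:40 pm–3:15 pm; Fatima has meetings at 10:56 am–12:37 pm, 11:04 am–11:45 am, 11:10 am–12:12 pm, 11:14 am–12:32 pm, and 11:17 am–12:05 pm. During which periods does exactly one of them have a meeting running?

8:56 am–9:42 am, 9:43 am–10:56 am, 11:00 am–12:37 pm, 12:40 pm–3:15 pm

Merge the second list: 10:56 am–12:37 pm.
A but not B: 8:56 am–9:42 am, 9:43 am–10:56 am, 12:40 pm–3:15 pm.
B but not A: 11:00 am–12:37 pm.
Combining gives A △ B.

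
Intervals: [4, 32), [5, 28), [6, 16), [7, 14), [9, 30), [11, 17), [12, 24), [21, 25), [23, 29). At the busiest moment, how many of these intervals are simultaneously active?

Sweep endpoints in order; track running count of active intervals.
Peak of 7 reached at 12.

7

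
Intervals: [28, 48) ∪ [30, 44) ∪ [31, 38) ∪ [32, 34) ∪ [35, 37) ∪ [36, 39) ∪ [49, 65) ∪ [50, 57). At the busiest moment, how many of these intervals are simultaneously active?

5

At 36, 5 of the intervals are simultaneously active.
No point has more.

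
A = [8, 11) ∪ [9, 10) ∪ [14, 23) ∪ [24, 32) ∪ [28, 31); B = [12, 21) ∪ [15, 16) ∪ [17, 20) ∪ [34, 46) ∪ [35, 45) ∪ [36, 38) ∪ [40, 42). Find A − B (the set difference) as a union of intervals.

A, merged: [8, 11), [14, 23), [24, 32).
B, merged: [12, 21), [34, 46).
[8, 11): nothing removed.
[14, 23) \ B = [21, 23).
[24, 32): nothing removed.

[8, 11) ∪ [21, 23) ∪ [24, 32)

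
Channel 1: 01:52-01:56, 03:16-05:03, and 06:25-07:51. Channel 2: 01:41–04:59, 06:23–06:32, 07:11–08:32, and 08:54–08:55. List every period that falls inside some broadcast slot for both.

01:52-01:56, 03:16-04:59, 06:25-06:32, 07:11-07:51

01:52-01:56 meets the second set on 01:52-01:56.
03:16-05:03 meets the second set on 03:16-04:59.
06:25-07:51 meets the second set on 06:25-06:32, 07:11-07:51.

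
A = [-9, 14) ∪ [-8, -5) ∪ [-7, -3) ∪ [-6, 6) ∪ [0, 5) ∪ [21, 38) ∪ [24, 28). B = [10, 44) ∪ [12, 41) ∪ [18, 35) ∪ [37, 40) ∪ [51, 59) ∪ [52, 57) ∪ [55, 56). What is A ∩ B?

Merge the first list: [-9, 14), [21, 38).
Merge the second list: [10, 44), [51, 59).
[-9, 14) overlaps B on [10, 14).
[21, 38) overlaps B on [21, 38).

[10, 14) ∪ [21, 38)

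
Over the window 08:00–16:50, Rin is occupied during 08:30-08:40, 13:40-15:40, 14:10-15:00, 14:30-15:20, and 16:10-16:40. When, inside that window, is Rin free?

08:00–08:30, 08:40–13:40, 15:40–16:10, 16:40–16:50

The merged coverage is 08:30–08:40, 13:40–15:40, 16:10–16:40.
Complement within 08:00–16:50: 08:00–08:30, 08:40–13:40, 15:40–16:10, 16:40–16:50.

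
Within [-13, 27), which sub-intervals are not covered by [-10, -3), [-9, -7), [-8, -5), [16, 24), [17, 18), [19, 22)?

[-13, -10) ∪ [-3, 16) ∪ [24, 27)

Covered (merged): [-10, -3), [16, 24).
Uncovered inside [-13, 27): [-13, -10), [-3, 16), [24, 27).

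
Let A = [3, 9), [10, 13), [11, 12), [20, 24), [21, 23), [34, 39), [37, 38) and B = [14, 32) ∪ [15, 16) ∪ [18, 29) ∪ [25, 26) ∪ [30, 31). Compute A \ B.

[3, 9) ∪ [10, 13) ∪ [34, 39)

Merge the first list: [3, 9), [10, 13), [20, 24), [34, 39).
Merge the second list: [14, 32).
[3, 9) is untouched.
[10, 13) is untouched.
[20, 24) lies entirely inside B → drops out.
[34, 39) is untouched.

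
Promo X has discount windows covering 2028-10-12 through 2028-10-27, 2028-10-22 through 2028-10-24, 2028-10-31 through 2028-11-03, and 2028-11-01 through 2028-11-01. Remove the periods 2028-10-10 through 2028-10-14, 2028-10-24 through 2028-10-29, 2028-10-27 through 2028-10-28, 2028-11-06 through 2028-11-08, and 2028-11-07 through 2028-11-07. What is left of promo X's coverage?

2028-10-15 through 2028-10-23, 2028-10-31 through 2028-11-03

First set merges to 2028-10-12 through 2028-10-27, 2028-10-31 through 2028-11-03.
Second set merges to 2028-10-10 through 2028-10-14, 2028-10-24 through 2028-10-29, 2028-11-06 through 2028-11-08.
2028-10-12 through 2028-10-27 minus B → 2028-10-15 through 2028-10-23.
2028-10-31 through 2028-11-03: no B overlap → unchanged.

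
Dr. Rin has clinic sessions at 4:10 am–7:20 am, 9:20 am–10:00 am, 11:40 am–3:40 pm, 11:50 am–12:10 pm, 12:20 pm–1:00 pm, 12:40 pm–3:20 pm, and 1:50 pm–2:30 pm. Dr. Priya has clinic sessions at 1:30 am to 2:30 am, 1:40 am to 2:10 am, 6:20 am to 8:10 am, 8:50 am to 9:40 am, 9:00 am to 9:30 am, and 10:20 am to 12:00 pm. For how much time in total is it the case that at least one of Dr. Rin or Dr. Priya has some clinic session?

A, merged: 4:10 am–7:20 am, 9:20 am–10:00 am, 11:40 am–3:40 pm.
B, merged: 1:30 am–2:30 am, 6:20 am–8:10 am, 8:50 am–9:40 am, 10:20 am–12:00 pm.
A ∪ B = 1:30 am–2:30 am, 4:10 am–8:10 am, 8:50 am–10:00 am, 10:20 am–3:40 pm.
Total: 1 h + 4 h + 1 h 10 min + 5 h 20 min = 11 h 30 min.

11 h 30 min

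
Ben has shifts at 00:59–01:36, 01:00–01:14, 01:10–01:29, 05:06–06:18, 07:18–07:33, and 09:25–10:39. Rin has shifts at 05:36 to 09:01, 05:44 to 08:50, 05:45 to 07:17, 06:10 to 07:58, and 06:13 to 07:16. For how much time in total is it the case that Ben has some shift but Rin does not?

2 h 21 min

A, merged: 00:59–01:36, 05:06–06:18, 07:18–07:33, 09:25–10:39.
B, merged: 05:36–09:01.
A \ B = 00:59–01:36, 05:06–05:36, 09:25–10:39.
Total: 37 min + 30 min + 1 h 14 min = 2 h 21 min.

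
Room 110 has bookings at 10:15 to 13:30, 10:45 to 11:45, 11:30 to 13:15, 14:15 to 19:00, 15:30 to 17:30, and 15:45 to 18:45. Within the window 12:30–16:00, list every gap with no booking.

13:30-14:15

The merged coverage is 10:15-13:30, 14:15-19:00.
Complement within 12:30-16:00: 13:30-14:15.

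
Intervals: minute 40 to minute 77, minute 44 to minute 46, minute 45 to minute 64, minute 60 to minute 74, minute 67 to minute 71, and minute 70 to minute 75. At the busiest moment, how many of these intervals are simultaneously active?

4

At minute 70, 4 of the intervals are simultaneously active.
No point has more.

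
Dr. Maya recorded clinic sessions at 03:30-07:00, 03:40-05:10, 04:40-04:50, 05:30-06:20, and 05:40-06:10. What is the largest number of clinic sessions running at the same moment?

Sweep endpoints in order; track running count of active intervals.
Peak of 3 reached at 04:40.

3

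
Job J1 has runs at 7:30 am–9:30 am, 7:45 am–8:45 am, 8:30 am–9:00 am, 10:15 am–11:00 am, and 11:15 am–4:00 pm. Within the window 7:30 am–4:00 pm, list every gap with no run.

9:30 am-10:15 am, 11:00 am-11:15 am

The merged coverage is 7:30 am-9:30 am, 10:15 am-11:00 am, 11:15 am-4:00 pm.
Uncovered inside 7:30 am-4:00 pm: 9:30 am-10:15 am, 11:00 am-11:15 am.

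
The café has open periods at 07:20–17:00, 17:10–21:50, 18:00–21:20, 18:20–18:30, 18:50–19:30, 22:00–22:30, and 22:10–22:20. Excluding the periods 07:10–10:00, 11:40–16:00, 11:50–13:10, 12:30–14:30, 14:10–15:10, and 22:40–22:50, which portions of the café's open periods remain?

10:00-11:40, 16:00-17:00, 17:10-21:50, 22:00-22:30

Merge the first list: 07:20-17:00, 17:10-21:50, 22:00-22:30.
Merge the second list: 07:10-10:00, 11:40-16:00, 22:40-22:50.
07:20-17:00 with B removed leaves 10:00-11:40, 16:00-17:00.
17:10-21:50 is untouched.
22:00-22:30 is untouched.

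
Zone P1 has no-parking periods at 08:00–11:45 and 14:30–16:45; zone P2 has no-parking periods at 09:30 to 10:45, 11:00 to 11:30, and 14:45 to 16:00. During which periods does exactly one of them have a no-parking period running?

08:00–09:30, 10:45–11:00, 11:30–11:45, 14:30–14:45, 16:00–16:45

Only in the first: 08:00–09:30, 10:45–11:00, 11:30–11:45, 14:30–14:45, 16:00–16:45.
Only in the second: none.
Together these are the periods covered by exactly one.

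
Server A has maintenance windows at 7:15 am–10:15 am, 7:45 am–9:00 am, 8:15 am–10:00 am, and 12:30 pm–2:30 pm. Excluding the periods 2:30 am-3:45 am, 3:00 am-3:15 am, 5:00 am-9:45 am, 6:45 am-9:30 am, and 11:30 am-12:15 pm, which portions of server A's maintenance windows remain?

A, merged: 7:15 am-10:15 am, 12:30 pm-2:30 pm.
B, merged: 2:30 am-3:45 am, 5:00 am-9:45 am, 11:30 am-12:15 pm.
7:15 am-10:15 am minus B → 9:45 am-10:15 am.
12:30 pm-2:30 pm: no B overlap → unchanged.

9:45 am-10:15 am, 12:30 pm-2:30 pm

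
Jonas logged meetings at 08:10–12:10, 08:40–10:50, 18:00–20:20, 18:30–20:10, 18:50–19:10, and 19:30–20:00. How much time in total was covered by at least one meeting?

6 h 20 min

Merged: 08:10–12:10, 18:00–20:20.
Lengths: 4 h + 2 h 20 min = 6 h 20 min.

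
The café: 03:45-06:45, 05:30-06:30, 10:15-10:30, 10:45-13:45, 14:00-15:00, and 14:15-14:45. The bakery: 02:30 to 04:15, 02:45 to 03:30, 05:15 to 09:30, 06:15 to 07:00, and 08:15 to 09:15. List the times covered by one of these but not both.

02:30-03:45, 04:15-05:15, 06:45-09:30, 10:15-10:30, 10:45-13:45, 14:00-15:00

A, merged: 03:45-06:45, 10:15-10:30, 10:45-13:45, 14:00-15:00.
B, merged: 02:30-04:15, 05:15-09:30.
A but not B: 04:15-05:15, 10:15-10:30, 10:45-13:45, 14:00-15:00.
B but not A: 02:30-03:45, 06:45-09:30.
Combining gives A △ B.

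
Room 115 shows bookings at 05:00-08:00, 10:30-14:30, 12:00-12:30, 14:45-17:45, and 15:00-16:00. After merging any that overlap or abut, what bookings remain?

05:00-08:00, 10:30-14:30, 14:45-17:45

10:30-14:30 is disjoint → start new block.
12:00-12:30 overlaps/touches 10:30-14:30 → extend to 10:30-14:30.
14:45-17:45 is disjoint → start new block.
15:00-16:00 overlaps/touches 14:45-17:45 → extend to 14:45-17:45.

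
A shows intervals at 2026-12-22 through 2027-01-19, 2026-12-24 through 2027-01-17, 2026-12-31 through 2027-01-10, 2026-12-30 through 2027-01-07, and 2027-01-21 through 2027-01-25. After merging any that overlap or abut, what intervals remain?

2026-12-22 through 2027-01-19, 2027-01-21 through 2027-01-25

Sort by start: 2026-12-22 through 2027-01-19, 2026-12-24 through 2027-01-17, 2026-12-30 through 2027-01-07, 2026-12-31 through 2027-01-10, 2027-01-21 through 2027-01-25.
2026-12-24 through 2027-01-17 overlaps/touches 2026-12-22 through 2027-01-19 → extend to 2026-12-22 through 2027-01-19.
2026-12-30 through 2027-01-07 overlaps/touches 2026-12-22 through 2027-01-19 → extend to 2026-12-22 through 2027-01-19.
2026-12-31 through 2027-01-10 overlaps/touches 2026-12-22 through 2027-01-19 → extend to 2026-12-22 through 2027-01-19.
2027-01-21 through 2027-01-25 is disjoint → start new block.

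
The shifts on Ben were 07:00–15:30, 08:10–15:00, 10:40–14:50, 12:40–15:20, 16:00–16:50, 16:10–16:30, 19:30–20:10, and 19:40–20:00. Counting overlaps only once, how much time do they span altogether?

Merged: 07:00-15:30, 16:00-16:50, 19:30-20:10.
Lengths: 8 h 30 min + 50 min + 40 min = 10 h.

10 h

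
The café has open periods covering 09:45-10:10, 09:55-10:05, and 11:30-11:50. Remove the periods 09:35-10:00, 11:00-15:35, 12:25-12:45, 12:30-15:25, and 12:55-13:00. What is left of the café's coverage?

10:00–10:10

A, merged: 09:45–10:10, 11:30–11:50.
B, merged: 09:35–10:00, 11:00–15:35.
09:45–10:10 \ B = 10:00–10:10.
11:30–11:50: entirely removed.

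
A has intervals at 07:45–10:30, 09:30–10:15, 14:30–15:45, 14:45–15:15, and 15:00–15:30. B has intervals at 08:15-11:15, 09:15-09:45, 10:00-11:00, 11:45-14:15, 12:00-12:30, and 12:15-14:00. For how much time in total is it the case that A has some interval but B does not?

1 h 45 min

A, merged: 07:45-10:30, 14:30-15:45.
B, merged: 08:15-11:15, 11:45-14:15.
A \ B = 07:45-08:15, 14:30-15:45.
Total: 30 min + 1 h 15 min = 1 h 45 min.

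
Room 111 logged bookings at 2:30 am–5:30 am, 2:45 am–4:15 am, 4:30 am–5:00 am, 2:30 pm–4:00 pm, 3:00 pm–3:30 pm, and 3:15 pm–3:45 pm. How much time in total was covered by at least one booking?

4 h 30 min

Merged: 2:30 am-5:30 am, 2:30 pm-4:00 pm.
Lengths: 3 h + 1 h 30 min = 4 h 30 min.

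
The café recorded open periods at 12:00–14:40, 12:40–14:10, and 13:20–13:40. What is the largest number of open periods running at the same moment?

Walk the sorted start/end points keeping a running depth.
The depth first hits 3 at 13:20.

3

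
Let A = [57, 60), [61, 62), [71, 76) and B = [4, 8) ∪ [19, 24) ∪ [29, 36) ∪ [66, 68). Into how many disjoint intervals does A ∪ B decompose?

A ∪ B = [4, 8), [19, 24), [29, 36), [57, 60), [61, 62), [66, 68), [71, 76).
That is 7 disjoint pieces.

7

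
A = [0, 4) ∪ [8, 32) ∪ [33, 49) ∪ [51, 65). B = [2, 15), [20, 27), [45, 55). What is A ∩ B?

[0, 4) meets the second set on [2, 4).
[8, 32) meets the second set on [8, 15), [20, 27).
[33, 49) meets the second set on [45, 49).
[51, 65) meets the second set on [51, 55).

[2, 4) ∪ [8, 15) ∪ [20, 27) ∪ [45, 49) ∪ [51, 55)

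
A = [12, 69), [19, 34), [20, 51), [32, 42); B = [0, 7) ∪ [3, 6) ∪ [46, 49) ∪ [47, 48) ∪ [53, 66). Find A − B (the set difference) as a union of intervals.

A, merged: [12, 69).
B, merged: [0, 7), [46, 49), [53, 66).
[12, 69) \ B = [12, 46), [49, 53), [66, 69).

[12, 46) ∪ [49, 53) ∪ [66, 69)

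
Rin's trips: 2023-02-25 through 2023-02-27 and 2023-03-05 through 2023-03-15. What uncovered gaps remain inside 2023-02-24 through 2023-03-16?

2023-02-24 through 2023-02-24, 2023-02-28 through 2023-03-04, 2023-03-16 through 2023-03-16

The merged coverage is 2023-02-25 through 2023-02-27, 2023-03-05 through 2023-03-15.
Uncovered inside 2023-02-24 through 2023-03-16: 2023-02-24 through 2023-02-24, 2023-02-28 through 2023-03-04, 2023-03-16 through 2023-03-16.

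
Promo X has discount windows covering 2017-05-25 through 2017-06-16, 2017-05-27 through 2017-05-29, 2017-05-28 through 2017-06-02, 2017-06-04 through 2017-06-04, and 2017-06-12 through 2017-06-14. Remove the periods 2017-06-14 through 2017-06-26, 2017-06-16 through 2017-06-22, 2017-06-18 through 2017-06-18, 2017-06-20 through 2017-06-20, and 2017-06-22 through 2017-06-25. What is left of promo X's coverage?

2017-05-25 through 2017-06-13

Merge the first list: 2017-05-25 through 2017-06-16.
Merge the second list: 2017-06-14 through 2017-06-26.
2017-05-25 through 2017-06-16 minus B → 2017-05-25 through 2017-06-13.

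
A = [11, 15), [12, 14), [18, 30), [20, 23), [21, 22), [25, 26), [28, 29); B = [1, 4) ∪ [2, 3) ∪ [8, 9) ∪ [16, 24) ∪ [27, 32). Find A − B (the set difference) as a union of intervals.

[11, 15) ∪ [24, 27)

A, merged: [11, 15), [18, 30).
B, merged: [1, 4), [8, 9), [16, 24), [27, 32).
[11, 15): no B overlap → unchanged.
[18, 30) minus B → [24, 27).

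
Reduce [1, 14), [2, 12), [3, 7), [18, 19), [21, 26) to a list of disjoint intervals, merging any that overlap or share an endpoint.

[2, 12) overlaps/touches [1, 14) → extend to [1, 14).
[3, 7) overlaps/touches [1, 14) → extend to [1, 14).
[18, 19) is disjoint → start new block.
[21, 26) is disjoint → start new block.

[1, 14) ∪ [18, 19) ∪ [21, 26)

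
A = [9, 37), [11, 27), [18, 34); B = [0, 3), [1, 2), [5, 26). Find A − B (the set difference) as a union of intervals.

Merge the first list: [9, 37).
Merge the second list: [0, 3), [5, 26).
[9, 37) with B removed leaves [26, 37).

[26, 37)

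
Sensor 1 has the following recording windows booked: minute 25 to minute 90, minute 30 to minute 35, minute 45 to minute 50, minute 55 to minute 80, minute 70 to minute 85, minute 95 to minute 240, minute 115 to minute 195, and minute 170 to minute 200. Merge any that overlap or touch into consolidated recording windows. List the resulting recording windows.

minute 30 to minute 35 overlaps/touches minute 25 to minute 90 → extend to minute 25 to minute 90.
minute 45 to minute 50 overlaps/touches minute 25 to minute 90 → extend to minute 25 to minute 90.
minute 55 to minute 80 overlaps/touches minute 25 to minute 90 → extend to minute 25 to minute 90.
minute 70 to minute 85 overlaps/touches minute 25 to minute 90 → extend to minute 25 to minute 90.
minute 95 to minute 240 is disjoint → start new block.
minute 115 to minute 195 overlaps/touches minute 95 to minute 240 → extend to minute 95 to minute 240.
minute 170 to minute 200 overlaps/touches minute 95 to minute 240 → extend to minute 95 to minute 240.

minute 25 to minute 90, minute 95 to minute 240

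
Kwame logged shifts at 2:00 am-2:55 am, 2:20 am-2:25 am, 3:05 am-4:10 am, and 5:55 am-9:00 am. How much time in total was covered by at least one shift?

Merged: 2:00 am–2:55 am, 3:05 am–4:10 am, 5:55 am–9:00 am.
Lengths: 55 min + 1 h 5 min + 3 h 5 min = 5 h 5 min.

5 h 5 min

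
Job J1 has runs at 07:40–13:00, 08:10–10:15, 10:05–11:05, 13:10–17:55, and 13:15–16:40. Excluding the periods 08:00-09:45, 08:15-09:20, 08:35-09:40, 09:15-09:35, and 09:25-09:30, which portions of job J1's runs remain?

07:40–08:00, 09:45–13:00, 13:10–17:55

A, merged: 07:40–13:00, 13:10–17:55.
B, merged: 08:00–09:45.
07:40–13:00 minus B → 07:40–08:00, 09:45–13:00.
13:10–17:55: no B overlap → unchanged.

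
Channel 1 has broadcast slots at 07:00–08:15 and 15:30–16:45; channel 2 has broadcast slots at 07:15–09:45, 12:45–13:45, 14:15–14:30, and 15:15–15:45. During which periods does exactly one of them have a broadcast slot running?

A \ B = 07:00–07:15, 15:45–16:45.
B \ A = 08:15–09:45, 12:45–13:45, 14:15–14:30, 15:15–15:30.
Union of the two gives the symmetric difference.

07:00–07:15, 08:15–09:45, 12:45–13:45, 14:15–14:30, 15:15–15:30, 15:45–16:45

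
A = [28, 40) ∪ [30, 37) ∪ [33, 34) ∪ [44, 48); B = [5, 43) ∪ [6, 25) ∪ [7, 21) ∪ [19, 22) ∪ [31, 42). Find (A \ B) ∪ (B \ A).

First set merges to [28, 40), [44, 48).
Second set merges to [5, 43).
A but not B: [44, 48).
B but not A: [5, 28), [40, 43).
Combining gives A △ B.

[5, 28) ∪ [40, 43) ∪ [44, 48)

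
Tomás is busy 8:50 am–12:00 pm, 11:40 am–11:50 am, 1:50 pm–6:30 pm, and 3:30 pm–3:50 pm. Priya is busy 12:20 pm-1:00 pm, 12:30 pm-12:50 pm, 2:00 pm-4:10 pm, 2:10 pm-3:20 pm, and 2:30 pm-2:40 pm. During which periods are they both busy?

2:00 pm–4:10 pm

A, merged: 8:50 am–12:00 pm, 1:50 pm–6:30 pm.
B, merged: 12:20 pm–1:00 pm, 2:00 pm–4:10 pm.
8:50 am–12:00 pm: no overlap with the second set.
1:50 pm–6:30 pm meets the second set on 2:00 pm–4:10 pm.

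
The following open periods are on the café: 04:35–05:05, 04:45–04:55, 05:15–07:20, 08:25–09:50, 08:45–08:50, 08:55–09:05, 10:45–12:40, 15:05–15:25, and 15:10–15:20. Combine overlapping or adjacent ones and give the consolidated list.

04:45-04:55 overlaps/touches 04:35-05:05 → extend to 04:35-05:05.
05:15-07:20 is disjoint → start new block.
08:25-09:50 is disjoint → start new block.
08:45-08:50 overlaps/touches 08:25-09:50 → extend to 08:25-09:50.
08:55-09:05 overlaps/touches 08:25-09:50 → extend to 08:25-09:50.
10:45-12:40 is disjoint → start new block.
15:05-15:25 is disjoint → start new block.
15:10-15:20 overlaps/touches 15:05-15:25 → extend to 15:05-15:25.

04:35-05:05, 05:15-07:20, 08:25-09:50, 10:45-12:40, 15:05-15:25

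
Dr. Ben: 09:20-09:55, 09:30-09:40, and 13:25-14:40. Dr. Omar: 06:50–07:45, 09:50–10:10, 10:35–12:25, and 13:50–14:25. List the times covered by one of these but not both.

A, merged: 09:20–09:55, 13:25–14:40.
A but not B: 09:20–09:50, 13:25–13:50, 14:25–14:40.
B but not A: 06:50–07:45, 09:55–10:10, 10:35–12:25.
Combining gives A △ B.

06:50–07:45, 09:20–09:50, 09:55–10:10, 10:35–12:25, 13:25–13:50, 14:25–14:40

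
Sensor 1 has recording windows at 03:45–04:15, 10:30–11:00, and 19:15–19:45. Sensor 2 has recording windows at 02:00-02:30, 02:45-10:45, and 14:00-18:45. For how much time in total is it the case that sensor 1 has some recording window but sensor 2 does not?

A \ B = 10:45–11:00, 19:15–19:45.
Total: 15 min + 30 min = 45 min.

45 min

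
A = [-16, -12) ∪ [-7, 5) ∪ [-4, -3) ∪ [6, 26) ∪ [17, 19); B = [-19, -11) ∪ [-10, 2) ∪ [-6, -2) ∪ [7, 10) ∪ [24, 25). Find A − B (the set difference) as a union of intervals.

Merge the first list: [-16, -12), [-7, 5), [6, 26).
Merge the second list: [-19, -11), [-10, 2), [7, 10), [24, 25).
[-16, -12): entirely removed.
[-7, 5) \ B = [2, 5).
[6, 26) \ B = [6, 7), [10, 24), [25, 26).

[2, 5) ∪ [6, 7) ∪ [10, 24) ∪ [25, 26)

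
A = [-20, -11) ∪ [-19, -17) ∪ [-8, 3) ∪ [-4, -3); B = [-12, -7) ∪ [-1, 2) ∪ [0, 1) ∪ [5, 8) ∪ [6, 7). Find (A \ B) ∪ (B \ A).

Merge the first list: [-20, -11), [-8, 3).
Merge the second list: [-12, -7), [-1, 2), [5, 8).
Only in the first: [-20, -12), [-7, -1), [2, 3).
Only in the second: [-11, -8), [5, 8).
Together these are the periods covered by exactly one.

[-20, -12) ∪ [-11, -8) ∪ [-7, -1) ∪ [2, 3) ∪ [5, 8)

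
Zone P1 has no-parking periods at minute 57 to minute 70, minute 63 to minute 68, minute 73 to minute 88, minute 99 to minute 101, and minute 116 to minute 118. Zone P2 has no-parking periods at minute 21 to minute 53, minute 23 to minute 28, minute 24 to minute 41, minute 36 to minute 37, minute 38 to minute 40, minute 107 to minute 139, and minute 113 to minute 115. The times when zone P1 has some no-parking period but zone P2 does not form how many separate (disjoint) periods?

3

A, merged: minute 57 to minute 70, minute 73 to minute 88, minute 99 to minute 101, minute 116 to minute 118.
B, merged: minute 21 to minute 53, minute 107 to minute 139.
A \ B = minute 57 to minute 70, minute 73 to minute 88, minute 99 to minute 101.
That is 3 disjoint pieces.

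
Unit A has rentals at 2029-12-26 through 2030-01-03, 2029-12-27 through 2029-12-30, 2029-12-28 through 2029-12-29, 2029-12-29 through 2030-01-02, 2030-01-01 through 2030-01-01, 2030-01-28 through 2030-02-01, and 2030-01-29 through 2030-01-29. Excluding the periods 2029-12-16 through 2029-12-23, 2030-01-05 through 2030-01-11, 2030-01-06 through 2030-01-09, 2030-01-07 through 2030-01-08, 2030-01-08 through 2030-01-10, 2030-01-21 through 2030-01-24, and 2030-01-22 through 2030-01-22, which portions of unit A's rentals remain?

A, merged: 2029-12-26 through 2030-01-03, 2030-01-28 through 2030-02-01.
B, merged: 2029-12-16 through 2029-12-23, 2030-01-05 through 2030-01-11, 2030-01-21 through 2030-01-24.
2029-12-26 through 2030-01-03: nothing removed.
2030-01-28 through 2030-02-01: nothing removed.

2029-12-26 through 2030-01-03, 2030-01-28 through 2030-02-01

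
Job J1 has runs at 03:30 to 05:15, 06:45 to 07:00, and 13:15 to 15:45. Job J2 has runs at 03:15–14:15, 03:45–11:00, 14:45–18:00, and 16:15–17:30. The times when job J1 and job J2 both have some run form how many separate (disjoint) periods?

4

Merge the second list: 03:15-14:15, 14:45-18:00.
A ∩ B = 03:30-05:15, 06:45-07:00, 13:15-14:15, 14:45-15:45.
That is 4 disjoint pieces.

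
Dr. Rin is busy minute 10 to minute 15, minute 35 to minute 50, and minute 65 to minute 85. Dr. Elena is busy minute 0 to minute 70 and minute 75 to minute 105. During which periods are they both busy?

minute 10 to minute 15, minute 35 to minute 50, minute 65 to minute 70, minute 75 to minute 85

minute 10 to minute 15 overlaps B on minute 10 to minute 15.
minute 35 to minute 50 overlaps B on minute 35 to minute 50.
minute 65 to minute 85 overlaps B on minute 65 to minute 70, minute 75 to minute 85.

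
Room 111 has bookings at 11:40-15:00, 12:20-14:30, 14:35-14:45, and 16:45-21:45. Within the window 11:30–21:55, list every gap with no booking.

11:30–11:40, 15:00–16:45, 21:45–21:55

Covered (merged): 11:40–15:00, 16:45–21:45.
Complement within 11:30–21:55: 11:30–11:40, 15:00–16:45, 21:45–21:55.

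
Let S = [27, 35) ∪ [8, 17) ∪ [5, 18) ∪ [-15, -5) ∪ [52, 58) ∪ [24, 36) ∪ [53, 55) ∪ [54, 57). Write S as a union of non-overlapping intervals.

[-15, -5) ∪ [5, 18) ∪ [24, 36) ∪ [52, 58)

Sort by start: [-15, -5), [5, 18), [8, 17), [24, 36), [27, 35), [52, 58), [53, 55), [54, 57).
[5, 18) is disjoint → start new block.
[8, 17) overlaps/touches [5, 18) → extend to [5, 18).
[24, 36) is disjoint → start new block.
[27, 35) overlaps/touches [24, 36) → extend to [24, 36).
[52, 58) is disjoint → start new block.
[53, 55) overlaps/touches [52, 58) → extend to [52, 58).
[54, 57) overlaps/touches [52, 58) → extend to [52, 58).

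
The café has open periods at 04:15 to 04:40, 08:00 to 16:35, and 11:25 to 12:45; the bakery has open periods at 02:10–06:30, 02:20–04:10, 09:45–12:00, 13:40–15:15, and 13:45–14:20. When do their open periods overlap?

04:15–04:40, 09:45–12:00, 13:40–15:15

Merge the first list: 04:15–04:40, 08:00–16:35.
Merge the second list: 02:10–06:30, 09:45–12:00, 13:40–15:15.
04:15–04:40 overlaps B on 04:15–04:40.
08:00–16:35 overlaps B on 09:45–12:00, 13:40–15:15.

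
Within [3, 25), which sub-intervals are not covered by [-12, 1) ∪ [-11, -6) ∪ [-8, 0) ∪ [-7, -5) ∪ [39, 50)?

After merging, the occupied span is [-12, 1), [39, 50).
Complement within [3, 25): [3, 25).

[3, 25)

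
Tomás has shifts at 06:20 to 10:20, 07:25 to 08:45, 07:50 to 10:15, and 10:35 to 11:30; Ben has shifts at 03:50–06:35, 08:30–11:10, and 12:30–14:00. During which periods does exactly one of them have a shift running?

A, merged: 06:20–10:20, 10:35–11:30.
A \ B = 06:35–08:30, 11:10–11:30.
B \ A = 03:50–06:20, 10:20–10:35, 12:30–14:00.
Union of the two gives the symmetric difference.

03:50–06:20, 06:35–08:30, 10:20–10:35, 11:10–11:30, 12:30–14:00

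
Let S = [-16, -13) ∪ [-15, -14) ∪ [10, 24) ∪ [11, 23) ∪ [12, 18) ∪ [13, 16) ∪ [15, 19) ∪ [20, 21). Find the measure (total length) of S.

17

Merged: [-16, -13), [10, 24).
Lengths: 3 + 14 = 17.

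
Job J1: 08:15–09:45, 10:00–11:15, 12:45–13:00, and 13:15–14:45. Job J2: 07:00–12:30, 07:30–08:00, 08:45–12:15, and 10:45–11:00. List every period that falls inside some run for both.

Merge the second list: 07:00–12:30.
08:15–09:45 overlaps B on 08:15–09:45.
10:00–11:15 overlaps B on 10:00–11:15.
12:45–13:00 falls entirely outside B.
13:15–14:45 falls entirely outside B.

08:15–09:45, 10:00–11:15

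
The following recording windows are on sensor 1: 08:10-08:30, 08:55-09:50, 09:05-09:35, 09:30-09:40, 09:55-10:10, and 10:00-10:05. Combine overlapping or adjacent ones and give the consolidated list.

08:55-09:50 is disjoint → start new block.
09:05-09:35 overlaps/touches 08:55-09:50 → extend to 08:55-09:50.
09:30-09:40 overlaps/touches 08:55-09:50 → extend to 08:55-09:50.
09:55-10:10 is disjoint → start new block.
10:00-10:05 overlaps/touches 09:55-10:10 → extend to 09:55-10:10.

08:10-08:30, 08:55-09:50, 09:55-10:10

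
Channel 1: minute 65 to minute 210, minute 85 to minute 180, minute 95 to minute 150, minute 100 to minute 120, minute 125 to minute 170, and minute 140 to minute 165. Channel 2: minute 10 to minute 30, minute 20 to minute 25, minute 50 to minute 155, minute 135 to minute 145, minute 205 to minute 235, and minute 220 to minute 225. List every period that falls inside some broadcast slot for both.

minute 65 to minute 155, minute 205 to minute 210

A, merged: minute 65 to minute 210.
B, merged: minute 10 to minute 30, minute 50 to minute 155, minute 205 to minute 235.
minute 65 to minute 210 ∩ B → minute 65 to minute 155, minute 205 to minute 210.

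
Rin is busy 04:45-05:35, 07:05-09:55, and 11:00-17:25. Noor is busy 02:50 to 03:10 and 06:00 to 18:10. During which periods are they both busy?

04:45–05:35 falls entirely outside B.
07:05–09:55 overlaps B on 07:05–09:55.
11:00–17:25 overlaps B on 11:00–17:25.

07:05–09:55, 11:00–17:25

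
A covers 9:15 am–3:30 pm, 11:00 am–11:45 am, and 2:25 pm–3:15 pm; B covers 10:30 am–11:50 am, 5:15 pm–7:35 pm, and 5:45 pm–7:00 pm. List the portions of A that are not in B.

First set merges to 9:15 am–3:30 pm.
Second set merges to 10:30 am–11:50 am, 5:15 pm–7:35 pm.
9:15 am–3:30 pm \ B = 9:15 am–10:30 am, 11:50 am–3:30 pm.

9:15 am–10:30 am, 11:50 am–3:30 pm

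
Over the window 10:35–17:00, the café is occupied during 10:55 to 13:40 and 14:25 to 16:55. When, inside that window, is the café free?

10:35–10:55, 13:40–14:25, 16:55–17:00

After merging, the occupied span is 10:55–13:40, 14:25–16:55.
Gaps within 10:35–17:00: 10:35–10:55, 13:40–14:25, 16:55–17:00.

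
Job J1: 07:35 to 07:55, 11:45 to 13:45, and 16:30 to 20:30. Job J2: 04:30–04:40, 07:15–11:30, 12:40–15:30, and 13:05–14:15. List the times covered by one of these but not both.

04:30–04:40, 07:15–07:35, 07:55–11:30, 11:45–12:40, 13:45–15:30, 16:30–20:30

Second set merges to 04:30–04:40, 07:15–11:30, 12:40–15:30.
A \ B = 11:45–12:40, 16:30–20:30.
B \ A = 04:30–04:40, 07:15–07:35, 07:55–11:30, 13:45–15:30.
Union of the two gives the symmetric difference.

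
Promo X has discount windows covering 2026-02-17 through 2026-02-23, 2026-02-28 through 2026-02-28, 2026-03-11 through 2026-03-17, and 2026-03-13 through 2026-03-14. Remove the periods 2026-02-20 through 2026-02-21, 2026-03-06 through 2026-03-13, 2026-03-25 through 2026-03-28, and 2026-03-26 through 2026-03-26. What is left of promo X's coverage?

A, merged: 2026-02-17 through 2026-02-23, 2026-02-28 through 2026-02-28, 2026-03-11 through 2026-03-17.
B, merged: 2026-02-20 through 2026-02-21, 2026-03-06 through 2026-03-13, 2026-03-25 through 2026-03-28.
2026-02-17 through 2026-02-23 with B removed leaves 2026-02-17 through 2026-02-19, 2026-02-22 through 2026-02-23.
2026-02-28 through 2026-02-28 is untouched.
2026-03-11 through 2026-03-17 with B removed leaves 2026-03-14 through 2026-03-17.

2026-02-17 through 2026-02-19, 2026-02-22 through 2026-02-23, 2026-02-28 through 2026-02-28, 2026-03-14 through 2026-03-17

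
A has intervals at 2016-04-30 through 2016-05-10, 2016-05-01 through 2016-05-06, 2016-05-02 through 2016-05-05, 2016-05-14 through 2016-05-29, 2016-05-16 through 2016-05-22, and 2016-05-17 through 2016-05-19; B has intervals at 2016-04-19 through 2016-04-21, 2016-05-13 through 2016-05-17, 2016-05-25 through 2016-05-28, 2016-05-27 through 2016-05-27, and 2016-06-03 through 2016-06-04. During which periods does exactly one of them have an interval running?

2016-04-19 through 2016-04-21, 2016-04-30 through 2016-05-10, 2016-05-13 through 2016-05-13, 2016-05-18 through 2016-05-24, 2016-05-29 through 2016-05-29, 2016-06-03 through 2016-06-04

First set merges to 2016-04-30 through 2016-05-10, 2016-05-14 through 2016-05-29.
Second set merges to 2016-04-19 through 2016-04-21, 2016-05-13 through 2016-05-17, 2016-05-25 through 2016-05-28, 2016-06-03 through 2016-06-04.
A but not B: 2016-04-30 through 2016-05-10, 2016-05-18 through 2016-05-24, 2016-05-29 through 2016-05-29.
B but not A: 2016-04-19 through 2016-04-21, 2016-05-13 through 2016-05-13, 2016-06-03 through 2016-06-04.
Combining gives A △ B.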